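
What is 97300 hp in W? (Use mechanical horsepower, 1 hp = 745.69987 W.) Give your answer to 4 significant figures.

7.256 × 10^7 W

1 hp = 745.700 watts.
So 97300 × 745.700 ≈ 7.256 × 10^7 W.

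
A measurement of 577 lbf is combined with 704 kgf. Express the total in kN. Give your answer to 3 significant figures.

577 lbf = 2.56662 kN and 704 kgf = 6.90388 kN.
2.56662 + 6.90388 ≈ 9.47 kN.

9.47 kN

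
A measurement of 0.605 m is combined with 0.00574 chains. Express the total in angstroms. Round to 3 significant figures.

7.20e+9 Å

0.605 m = 6.05000e+9 Å and 0.00574 chain = 1.15470e+9 Å.
6.05000e+9 + 1.15470e+9 ≈ 7.20e+9 Å.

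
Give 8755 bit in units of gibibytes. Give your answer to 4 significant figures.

1 bit = 1.16415e-10 GiB.
8755 × 1.16415e-10 ≈ 1.019e-6 GiB.

1.019e-6 GiB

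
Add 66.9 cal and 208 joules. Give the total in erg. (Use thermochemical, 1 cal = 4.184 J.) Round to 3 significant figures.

4.88 × 10^9 ergs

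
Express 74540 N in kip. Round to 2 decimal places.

1 newton = 0.000224809 kips.
So 74540 × 0.000224809 ≈ 16.76 kip.

16.76 kips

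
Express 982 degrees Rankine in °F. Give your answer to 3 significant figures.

°R = °F + 459.67.
Applying the formula gives 522 °F.

522 degrees Fahrenheit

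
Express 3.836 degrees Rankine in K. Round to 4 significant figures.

2.131 K

°R = K × 9/5.
Applying the formula gives 2.131 K.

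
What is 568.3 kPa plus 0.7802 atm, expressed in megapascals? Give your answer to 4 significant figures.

0.6474 megapascals

568.3 kPa = 0.568300 MPa and 0.7802 atm = 0.0790538 MPa.
0.568300 + 0.0790538 ≈ 0.6474 MPa.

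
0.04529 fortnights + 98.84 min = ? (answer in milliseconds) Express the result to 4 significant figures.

0.04529 fortnight = 5.47828e+7 ms and 98.84 min = 5.93040e+6 ms.
5.47828e+7 + 5.93040e+6 ≈ 6.071e+7 ms.

6.071e+7 ms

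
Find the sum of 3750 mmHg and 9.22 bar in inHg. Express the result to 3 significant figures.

420 inHg

3750 mmHg = 147.638 inHg and 9.22 bar = 272.266 inHg.
147.638 + 272.266 ≈ 420 inHg.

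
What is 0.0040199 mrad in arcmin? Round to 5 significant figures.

0.013819 arcminutes

1 milliradian = 3.43775 arcmin.
0.0040199 × 3.43775 ≈ 0.013819 arcmin.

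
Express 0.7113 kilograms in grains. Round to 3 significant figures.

1 kg = 15432.4 grains.
Thus 0.7113 × 15432.4 ≈ 11000 gr.

11000 grains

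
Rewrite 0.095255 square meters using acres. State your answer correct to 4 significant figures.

2.354e-5 acre

1 m² = 0.000247105 acres.
0.095255 × 0.000247105 ≈ 2.354e-5 acre.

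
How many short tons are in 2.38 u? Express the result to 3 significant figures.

4.36e-30 short ton

1 atomic mass unit = 1.83043e-30 short ton.
2.38 × 1.83043e-30 ≈ 4.36e-30 short ton.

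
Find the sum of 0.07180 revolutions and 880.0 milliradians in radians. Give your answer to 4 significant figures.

1.331 rad

0.07180 rev = 0.451133 rad and 880.0 mrad = 0.880000 rad.
0.451133 + 0.880000 ≈ 1.331 rad.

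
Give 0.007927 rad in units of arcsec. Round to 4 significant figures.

1 radian = 206265 arcseconds.
Then 0.007927 × 206265 ≈ 1635 arcsec.

1635 arcsec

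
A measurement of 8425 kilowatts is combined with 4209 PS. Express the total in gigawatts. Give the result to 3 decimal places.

8425 kW = 0.00842500 GW and 4209 PS = 0.00309571 GW.
0.00842500 + 0.00309571 ≈ 0.012 GW.

0.012 GW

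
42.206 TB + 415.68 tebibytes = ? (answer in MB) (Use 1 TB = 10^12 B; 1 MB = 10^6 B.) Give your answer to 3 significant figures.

42.206 TB = 4.22060 × 10^7 MB and 415.68 TiB = 4.57045 × 10^8 MB.
4.22060 × 10^7 + 4.57045 × 10^8 ≈ 4.99 × 10^8 MB.

4.99 × 10^8 MB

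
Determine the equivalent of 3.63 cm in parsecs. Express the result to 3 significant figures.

1 centimeter = 3.24078 × 10^-19 pc.
So 3.63 × 3.24078 × 10^-19 ≈ 1.18 × 10^-18 pc.

1.18 × 10^-18 parsecs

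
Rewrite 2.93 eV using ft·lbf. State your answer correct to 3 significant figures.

1 eV = 1.18170 × 10^-19 foot-pounds.
So 2.93 × 1.18170 × 10^-19 ≈ 3.46 × 10^-19 ft·lbf.

3.46 × 10^-19 foot-pounds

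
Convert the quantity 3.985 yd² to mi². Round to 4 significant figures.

1 yd² = 3.22831 × 10^-7 mi².
So 3.985 × 3.22831 × 10^-7 ≈ 1.286 × 10^-6 mi².

1.286 × 10^-6 mi²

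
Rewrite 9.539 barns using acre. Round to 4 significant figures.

2.357 × 10^-31 acre

1 barn = 2.47105 × 10^-32 acres.
Then 9.539 × 2.47105 × 10^-32 ≈ 2.357 × 10^-31 acre.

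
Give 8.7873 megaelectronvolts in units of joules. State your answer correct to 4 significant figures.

1.408e-12 joules

1 megaelectronvolt = 1.60218e-13 J.
Then 8.7873 × 1.60218e-13 ≈ 1.408e-12 J.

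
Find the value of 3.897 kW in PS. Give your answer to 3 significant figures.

5.30 PS

1 kilowatt = 1.35962 metric horsepower.
So 3.897 × 1.35962 ≈ 5.30 PS.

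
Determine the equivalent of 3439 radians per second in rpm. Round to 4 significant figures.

1 radian per second = 9.54930 rpm.
3439 × 9.54930 ≈ 32840 rpm.

32840 revolutions per minute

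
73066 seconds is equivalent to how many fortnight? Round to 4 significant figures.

0.06041 fortnights

1 s = 8.26720 × 10^-7 fortnight.
So 73066 × 8.26720 × 10^-7 ≈ 0.06041 fortnight.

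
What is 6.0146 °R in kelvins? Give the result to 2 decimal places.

3.34 K

°R = K × 9/5.
Applying the formula gives 3.34 K.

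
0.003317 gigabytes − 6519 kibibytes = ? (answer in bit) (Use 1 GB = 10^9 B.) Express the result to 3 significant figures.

0.003317 GB = 2.65360 × 10^7 bit and 6519 KiB = 5.34036 × 10^7 bit.
2.65360 × 10^7 − 5.34036 × 10^7 ≈ -2.69 × 10^7 bit.

-2.69 × 10^7 bit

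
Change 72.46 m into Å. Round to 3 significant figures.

7.25e+11 angstroms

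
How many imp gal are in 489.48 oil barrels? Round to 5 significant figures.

17118 imp gal

1 oil barrel = 34.9723 imp gal.
Thus 489.48 × 34.9723 ≈ 17118 imp gal.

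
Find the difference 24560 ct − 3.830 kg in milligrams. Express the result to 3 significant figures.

1.08 × 10^6 mg

24560 ct = 4.91200 × 10^6 mg and 3.830 kg = 3.83000 × 10^6 mg.
4.91200 × 10^6 − 3.83000 × 10^6 ≈ 1.08 × 10^6 mg.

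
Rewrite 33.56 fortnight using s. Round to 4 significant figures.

1 fortnight = 1.20960e+6 seconds.
33.56 × 1.20960e+6 ≈ 4.059e+7 s.

4.059e+7 s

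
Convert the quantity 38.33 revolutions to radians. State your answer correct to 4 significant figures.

240.8 rad

1 revolution = 6.28319 rad.
Thus 38.33 × 6.28319 ≈ 240.8 rad.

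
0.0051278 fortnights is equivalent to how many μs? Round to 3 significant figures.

1 fortnight = 1.20960 × 10^12 microseconds.
0.0051278 × 1.20960 × 10^12 ≈ 6.20 × 10^9 μs.

6.20 × 10^9 microseconds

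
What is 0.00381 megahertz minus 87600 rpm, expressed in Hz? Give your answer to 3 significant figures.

0.00381 MHz = 3810.00 Hz and 87600 rpm = 1460.00 Hz.
3810.00 − 1460.00 ≈ 2350 Hz.

2350 hertz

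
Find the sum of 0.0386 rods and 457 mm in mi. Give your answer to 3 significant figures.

0.000405 miles

0.0386 rod = 0.000120625 mi and 457 mm = 0.000283967 mi.
0.000120625 + 0.000283967 ≈ 0.000405 mi.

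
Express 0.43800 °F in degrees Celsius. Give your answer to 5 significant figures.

-17.534 degrees Celsius

°F = °C × 9/5 + 32.
Applying the formula gives -17.534 °C.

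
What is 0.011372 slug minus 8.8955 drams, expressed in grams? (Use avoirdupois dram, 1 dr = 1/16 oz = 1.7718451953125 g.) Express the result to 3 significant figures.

0.011372 slug = 165.962 g and 8.8955 dr = 15.7614 g.
165.962 − 15.7614 ≈ 150 g.

150 g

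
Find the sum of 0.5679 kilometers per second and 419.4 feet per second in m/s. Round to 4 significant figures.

695.7 m/s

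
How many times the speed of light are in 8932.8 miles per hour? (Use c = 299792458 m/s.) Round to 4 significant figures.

1.332e-5 times the speed of light

1 mph = 1.49116e-9 times the speed of light.
So 8932.8 × 1.49116e-9 ≈ 1.332e-5 c.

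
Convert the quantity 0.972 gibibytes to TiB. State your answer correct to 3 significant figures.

0.000949 TiB

1 gibibyte = 0.0009765625 TiB.
0.972 × 0.0009765625 ≈ 0.000949 TiB.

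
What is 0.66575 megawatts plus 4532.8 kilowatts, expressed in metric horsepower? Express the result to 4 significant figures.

7068 PS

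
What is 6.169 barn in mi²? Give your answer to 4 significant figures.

1 barn = 3.86102e-35 mi².
Then 6.169 × 3.86102e-35 ≈ 2.382e-34 mi².

2.382e-34 square miles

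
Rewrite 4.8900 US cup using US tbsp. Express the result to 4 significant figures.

78.24 US tbsp

1 US cup = 16.0000 US tbsp.
Thus 4.8900 × 16.0000 ≈ 78.24 US tbsp.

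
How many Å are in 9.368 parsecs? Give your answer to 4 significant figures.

2.891 × 10^27 angstroms

1 parsec = 3.08568 × 10^26 Å.
Thus 9.368 × 3.08568 × 10^26 ≈ 2.891 × 10^27 Å.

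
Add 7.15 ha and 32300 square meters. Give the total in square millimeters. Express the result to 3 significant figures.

7.15 ha = 7.15000 × 10^10 mm² and 32300 m² = 3.23000 × 10^10 mm².
7.15000 × 10^10 + 3.23000 × 10^10 ≈ 1.04 × 10^11 mm².

1.04 × 10^11 mm²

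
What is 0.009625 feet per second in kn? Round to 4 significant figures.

1 foot per second = 0.592484 knots.
0.009625 × 0.592484 ≈ 0.005703 kn.

0.005703 kn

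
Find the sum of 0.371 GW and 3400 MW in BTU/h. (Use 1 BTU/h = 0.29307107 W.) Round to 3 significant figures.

1.29e+10 BTU per hour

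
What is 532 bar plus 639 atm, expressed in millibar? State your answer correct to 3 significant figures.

1.18 × 10^6 millibar

532 bar = 532000 mbar and 639 atm = 647467 mbar.
532000 + 647467 ≈ 1.18 × 10^6 mbar.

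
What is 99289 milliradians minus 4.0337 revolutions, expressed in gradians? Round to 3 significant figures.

4710 grad

99289 mrad = 6320.93 grad and 4.0337 rev = 1613.48 grad.
6320.93 − 1613.48 ≈ 4710 grad.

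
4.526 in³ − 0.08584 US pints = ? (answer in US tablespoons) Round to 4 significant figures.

2.269 US tbsp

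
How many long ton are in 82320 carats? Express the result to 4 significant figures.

0.01620 long ton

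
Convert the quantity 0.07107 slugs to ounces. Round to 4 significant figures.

36.59 ounces

1 slug = 514.785 oz.
0.07107 × 514.785 ≈ 36.59 oz.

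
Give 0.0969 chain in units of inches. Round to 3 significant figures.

1 chain = 792.000 inches.
0.0969 × 792.000 ≈ 76.7 in.

76.7 in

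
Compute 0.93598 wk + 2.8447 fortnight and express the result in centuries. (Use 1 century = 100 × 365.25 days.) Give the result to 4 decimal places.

0.0013 century

0.93598 wk = 0.000179380 century and 2.8447 fortnight = 0.00109037 century.
0.000179380 + 0.00109037 ≈ 0.0013 century.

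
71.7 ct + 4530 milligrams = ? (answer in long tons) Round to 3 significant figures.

1.86 × 10^-5 long tons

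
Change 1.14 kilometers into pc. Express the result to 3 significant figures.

1 km = 3.24078e-14 pc.
So 1.14 × 3.24078e-14 ≈ 3.69e-14 pc.

3.69e-14 pc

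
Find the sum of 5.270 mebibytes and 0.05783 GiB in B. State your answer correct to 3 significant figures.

6.76 × 10^7 bytes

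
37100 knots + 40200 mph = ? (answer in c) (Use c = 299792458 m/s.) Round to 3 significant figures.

0.000124 times the speed of light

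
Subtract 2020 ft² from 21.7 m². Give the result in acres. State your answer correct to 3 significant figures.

-0.0410 acres

21.7 m² = 0.00536219 acre and 2020 ft² = 0.0463728 acre.
0.00536219 − 0.0463728 ≈ -0.0410 acre.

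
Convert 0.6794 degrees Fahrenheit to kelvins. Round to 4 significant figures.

255.7 K

K = (°F + 459.67) × 5/9.
Applying the formula gives 255.7 K.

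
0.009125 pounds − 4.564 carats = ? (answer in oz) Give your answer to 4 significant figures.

0.1138 oz

0.009125 lb = 0.146000 oz and 4.564 ct = 0.0321981 oz.
0.146000 − 0.0321981 ≈ 0.1138 oz.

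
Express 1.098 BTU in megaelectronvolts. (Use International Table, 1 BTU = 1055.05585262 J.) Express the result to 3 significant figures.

7.23e+15 megaelectronvolts

1 British thermal unit = 6.58514e+15 MeV.
So 1.098 × 6.58514e+15 ≈ 7.23e+15 MeV.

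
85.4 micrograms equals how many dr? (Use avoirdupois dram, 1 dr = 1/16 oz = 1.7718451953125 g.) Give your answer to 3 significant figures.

1 μg = 5.64383 × 10^-7 dr.
85.4 × 5.64383 × 10^-7 ≈ 4.82 × 10^-5 dr.

4.82 × 10^-5 dr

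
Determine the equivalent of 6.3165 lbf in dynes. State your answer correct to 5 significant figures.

2.8097e+6 dynes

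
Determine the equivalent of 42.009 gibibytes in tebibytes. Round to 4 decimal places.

1 GiB = 0.0009765625 tebibytes.
Thus 42.009 × 0.0009765625 ≈ 0.0410 TiB.

0.0410 TiB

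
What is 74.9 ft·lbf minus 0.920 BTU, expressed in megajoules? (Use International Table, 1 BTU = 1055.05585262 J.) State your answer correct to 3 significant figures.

74.9 ft·lbf = 0.000101551 MJ and 0.920 BTU = 0.000970651 MJ.
0.000101551 − 0.000970651 ≈ -0.000869 MJ.

-0.000869 MJ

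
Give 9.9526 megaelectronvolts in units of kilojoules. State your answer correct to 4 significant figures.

1 megaelectronvolt = 1.60218e-16 kilojoules.
So 9.9526 × 1.60218e-16 ≈ 1.595e-15 kJ.

1.595e-15 kilojoules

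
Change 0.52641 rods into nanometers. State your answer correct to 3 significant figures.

1 rod = 5.02920e+9 nm.
Thus 0.52641 × 5.02920e+9 ≈ 2.65e+9 nm.

2.65e+9 nm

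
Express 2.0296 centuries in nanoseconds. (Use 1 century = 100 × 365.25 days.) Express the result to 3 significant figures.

1 century = 3.15576 × 10^18 ns.
So 2.0296 × 3.15576 × 10^18 ≈ 6.40 × 10^18 ns.

6.40 × 10^18 ns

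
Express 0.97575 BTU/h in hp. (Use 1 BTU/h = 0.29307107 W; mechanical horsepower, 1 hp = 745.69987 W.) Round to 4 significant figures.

0.0003835 hp

1 BTU per hour = 0.000393015 hp.
Thus 0.97575 × 0.000393015 ≈ 0.0003835 hp.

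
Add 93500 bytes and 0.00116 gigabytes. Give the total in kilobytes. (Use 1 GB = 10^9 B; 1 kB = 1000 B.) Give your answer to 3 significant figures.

93500 B = 93.5000 kB and 0.00116 GB = 1160.00 kB.
93.5000 + 1160.00 ≈ 1250 kB.

1250 kB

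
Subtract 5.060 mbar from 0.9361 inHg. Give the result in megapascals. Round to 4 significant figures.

0.002664 megapascals

0.9361 inHg = 0.00317000 MPa and 5.060 mbar = 0.000506000 MPa.
0.00317000 − 0.000506000 ≈ 0.002664 MPa.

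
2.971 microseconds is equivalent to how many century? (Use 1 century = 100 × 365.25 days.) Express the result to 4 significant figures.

9.415 × 10^-16 century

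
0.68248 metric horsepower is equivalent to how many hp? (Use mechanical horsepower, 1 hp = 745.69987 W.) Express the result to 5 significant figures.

0.67314 hp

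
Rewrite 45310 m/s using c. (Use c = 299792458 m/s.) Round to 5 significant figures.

1 meter per second = 3.33564 × 10^-9 c.
45310 × 3.33564 × 10^-9 ≈ 0.00015114 c.

0.00015114 times the speed of light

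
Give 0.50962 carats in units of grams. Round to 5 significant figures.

0.10192 grams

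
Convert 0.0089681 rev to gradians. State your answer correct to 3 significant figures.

1 rev = 400.000 grad.
0.0089681 × 400.000 ≈ 3.59 grad.

3.59 gradians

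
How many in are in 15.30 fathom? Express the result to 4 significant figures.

1102 in

1 fathom = 72.0000 in.
Thus 15.30 × 72.0000 ≈ 1102 in.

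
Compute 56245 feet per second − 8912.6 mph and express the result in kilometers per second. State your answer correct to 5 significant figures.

13.159 kilometers per second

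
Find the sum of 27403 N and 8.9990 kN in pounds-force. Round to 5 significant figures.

27403 N = 6160.44 lbf and 8.9990 kN = 2023.06 lbf.
6160.44 + 2023.06 ≈ 8183.5 lbf.

8183.5 lbf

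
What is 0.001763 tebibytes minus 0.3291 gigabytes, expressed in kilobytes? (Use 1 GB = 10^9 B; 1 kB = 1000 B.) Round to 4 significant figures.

1.609 × 10^6 kB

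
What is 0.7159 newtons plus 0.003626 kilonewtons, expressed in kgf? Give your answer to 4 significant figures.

0.7159 N = 0.0730015 kgf and 0.003626 kN = 0.369749 kgf.
0.0730015 + 0.369749 ≈ 0.4428 kgf.

0.4428 kgf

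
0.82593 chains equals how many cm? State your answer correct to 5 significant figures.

1661.5 cm

1 chain = 2011.68 centimeters.
Then 0.82593 × 2011.68 ≈ 1661.5 cm.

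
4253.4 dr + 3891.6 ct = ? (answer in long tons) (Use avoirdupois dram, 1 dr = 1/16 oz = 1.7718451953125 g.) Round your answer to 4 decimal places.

4253.4 dr = 0.00741734 long ton and 3891.6 ct = 0.000766028 long ton.
0.00741734 + 0.000766028 ≈ 0.0082 long ton.

0.0082 long tons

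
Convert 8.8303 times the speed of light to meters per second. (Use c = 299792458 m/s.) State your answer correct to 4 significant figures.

1 c = 2.99792 × 10^8 m/s.
Then 8.8303 × 2.99792 × 10^8 ≈ 2.647 × 10^9 m/s.

2.647 × 10^9 meters per second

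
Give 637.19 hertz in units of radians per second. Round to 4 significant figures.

4004 rad/s

1 hertz = 6.28319 rad/s.
Thus 637.19 × 6.28319 ≈ 4004 rad/s.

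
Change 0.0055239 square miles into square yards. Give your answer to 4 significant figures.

17110 square yards

1 square mile = 3.09760e+6 yd².
0.0055239 × 3.09760e+6 ≈ 17110 yd².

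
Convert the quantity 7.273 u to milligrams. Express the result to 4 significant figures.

1.208 × 10^-20 milligrams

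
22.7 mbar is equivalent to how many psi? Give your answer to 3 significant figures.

1 mbar = 0.0145038 pounds per square inch.
Thus 22.7 × 0.0145038 ≈ 0.329 psi.

0.329 psi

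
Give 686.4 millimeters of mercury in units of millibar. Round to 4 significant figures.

915.1 mbar

1 millimeter of mercury = 1.33322 mbar.
686.4 × 1.33322 ≈ 915.1 mbar.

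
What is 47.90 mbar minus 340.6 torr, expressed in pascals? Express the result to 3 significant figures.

-40600 pascals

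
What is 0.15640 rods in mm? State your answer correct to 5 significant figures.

786.57 mm

1 rod = 5029.20 mm.
Then 0.15640 × 5029.20 ≈ 786.57 mm.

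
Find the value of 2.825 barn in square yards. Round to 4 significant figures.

1 barn = 1.19599 × 10^-28 square yards.
Then 2.825 × 1.19599 × 10^-28 ≈ 3.379 × 10^-28 yd².

3.379 × 10^-28 yd²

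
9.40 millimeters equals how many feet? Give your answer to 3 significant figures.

1 millimeter = 0.00328084 feet.
So 9.40 × 0.00328084 ≈ 0.0308 ft.

0.0308 ft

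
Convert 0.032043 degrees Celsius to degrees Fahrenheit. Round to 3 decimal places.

°F = °C × 9/5 + 32.
Applying the formula gives 32.058 °F.

32.058 °F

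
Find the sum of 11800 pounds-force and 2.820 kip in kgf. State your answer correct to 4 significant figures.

6632 kilograms-force

11800 lbf = 5352.39 kgf and 2.820 kip = 1279.13 kgf.
5352.39 + 1279.13 ≈ 6632 kgf.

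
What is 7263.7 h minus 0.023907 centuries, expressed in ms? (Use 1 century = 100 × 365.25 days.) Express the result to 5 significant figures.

7263.7 h = 2.614932 × 10^10 ms and 0.023907 century = 7.544475 × 10^10 ms.
2.614932 × 10^10 − 7.544475 × 10^10 ≈ -4.9295 × 10^10 ms.

-4.9295 × 10^10 ms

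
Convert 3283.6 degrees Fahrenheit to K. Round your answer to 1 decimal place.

2079.6 kelvins

K = (°F + 459.67) × 5/9.
Applying the formula gives 2079.6 K.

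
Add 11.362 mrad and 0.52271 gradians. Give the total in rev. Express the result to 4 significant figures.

0.003115 rev

11.362 mrad = 0.001808318 rev and 0.52271 grad = 0.001306775 rev.
0.001808318 + 0.001306775 ≈ 0.003115 rev.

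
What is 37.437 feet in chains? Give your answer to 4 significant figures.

1 ft = 0.0151515 chain.
Then 37.437 × 0.0151515 ≈ 0.5672 chain.

0.5672 chain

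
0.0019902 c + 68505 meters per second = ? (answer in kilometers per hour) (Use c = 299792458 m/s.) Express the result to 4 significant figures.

2.395e+6 km/h

0.0019902 c = 2.14793e+6 km/h and 68505 m/s = 246618 km/h.
2.14793e+6 + 246618 ≈ 2.395e+6 km/h.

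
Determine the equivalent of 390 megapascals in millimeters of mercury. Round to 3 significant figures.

1 MPa = 7500.62 mmHg.
390 × 7500.62 ≈ 2.93e+6 mmHg.

2.93e+6 mmHg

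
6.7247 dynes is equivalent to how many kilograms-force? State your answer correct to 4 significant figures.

6.857 × 10^-6 kgf

1 dyn = 1.01972 × 10^-6 kgf.
Thus 6.7247 × 1.01972 × 10^-6 ≈ 6.857 × 10^-6 kgf.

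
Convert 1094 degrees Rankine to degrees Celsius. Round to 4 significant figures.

°R = (°C + 273.15) × 9/5.
Applying the formula gives 334.6 °C.

334.6 °C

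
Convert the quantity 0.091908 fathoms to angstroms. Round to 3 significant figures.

1 fathom = 1.82880 × 10^10 angstroms.
0.091908 × 1.82880 × 10^10 ≈ 1.68 × 10^9 Å.

1.68 × 10^9 Å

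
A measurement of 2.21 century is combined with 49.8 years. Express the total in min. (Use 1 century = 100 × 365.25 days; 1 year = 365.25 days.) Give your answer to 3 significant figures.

1.42e+8 minutes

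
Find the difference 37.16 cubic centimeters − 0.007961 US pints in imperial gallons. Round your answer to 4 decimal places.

37.16 cm³ = 0.00817406 imp gal and 0.007961 US pt = 0.000828615 imp gal.
0.00817406 − 0.000828615 ≈ 0.0073 imp gal.

0.0073 imp gal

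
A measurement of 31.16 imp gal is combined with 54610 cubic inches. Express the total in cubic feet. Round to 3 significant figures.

36.6 ft³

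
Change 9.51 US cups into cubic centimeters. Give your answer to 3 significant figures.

2250 cm³

1 US cup = 236.588 cm³.
So 9.51 × 236.588 ≈ 2250 cm³.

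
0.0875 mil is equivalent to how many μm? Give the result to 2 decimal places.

1 mil = 25.4000 micrometers.
So 0.0875 × 25.4000 ≈ 2.22 μm.

2.22 micrometers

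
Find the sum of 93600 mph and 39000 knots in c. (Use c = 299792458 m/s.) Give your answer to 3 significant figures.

0.000206 times the speed of light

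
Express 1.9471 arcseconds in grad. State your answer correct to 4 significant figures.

0.0006010 grad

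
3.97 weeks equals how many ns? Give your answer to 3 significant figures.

2.40e+15 ns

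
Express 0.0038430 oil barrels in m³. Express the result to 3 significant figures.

0.000611 m³

1 oil barrel = 0.158987 m³.
So 0.0038430 × 0.158987 ≈ 0.000611 m³.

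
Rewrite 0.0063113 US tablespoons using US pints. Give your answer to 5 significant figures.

1 US tablespoon = 0.0312500 US pt.
0.0063113 × 0.0312500 ≈ 0.00019723 US pt.

0.00019723 US pt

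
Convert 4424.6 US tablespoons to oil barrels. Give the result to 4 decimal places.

1 US tbsp = 9.30060e-5 oil barrels.
So 4424.6 × 9.30060e-5 ≈ 0.4115 bbl.

0.4115 oil barrels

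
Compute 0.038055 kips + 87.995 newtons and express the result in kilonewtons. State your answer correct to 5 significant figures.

0.038055 kip = 0.169277 kN and 87.995 N = 0.0879950 kN.
0.169277 + 0.0879950 ≈ 0.25727 kN.

0.25727 kN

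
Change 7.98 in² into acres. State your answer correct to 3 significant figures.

1 in² = 1.59423 × 10^-7 acre.
Thus 7.98 × 1.59423 × 10^-7 ≈ 1.27 × 10^-6 acre.

1.27 × 10^-6 acres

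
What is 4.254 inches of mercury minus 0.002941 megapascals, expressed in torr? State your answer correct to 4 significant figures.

4.254 inHg = 108.052 torr and 0.002941 MPa = 22.0593 torr.
108.052 − 22.0593 ≈ 85.99 torr.

85.99 torr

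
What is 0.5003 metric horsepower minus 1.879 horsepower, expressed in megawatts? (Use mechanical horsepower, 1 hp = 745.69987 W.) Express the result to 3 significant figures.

-0.00103 megawatts

0.5003 PS = 0.000367970 MW and 1.879 hp = 0.00140117 MW.
0.000367970 − 0.00140117 ≈ -0.00103 MW.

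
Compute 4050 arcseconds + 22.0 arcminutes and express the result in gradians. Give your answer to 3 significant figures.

4050 arcsec = 1.25000 grad and 22.0 arcmin = 0.407407 grad.
1.25000 + 0.407407 ≈ 1.66 grad.

1.66 gradians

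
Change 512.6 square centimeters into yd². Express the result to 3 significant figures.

0.0613 yd²

1 cm² = 0.000119599 square yards.
So 512.6 × 0.000119599 ≈ 0.0613 yd².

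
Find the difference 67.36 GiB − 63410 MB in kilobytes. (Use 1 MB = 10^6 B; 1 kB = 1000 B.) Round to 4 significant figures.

67.36 GiB = 7.23272e+7 kB and 63410 MB = 6.34100e+7 kB.
7.23272e+7 − 6.34100e+7 ≈ 8.917e+6 kB.

8.917e+6 kB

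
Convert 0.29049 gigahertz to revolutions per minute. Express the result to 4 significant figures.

1.743e+10 rpm

1 gigahertz = 6.00000e+10 revolutions per minute.
So 0.29049 × 6.00000e+10 ≈ 1.743e+10 rpm.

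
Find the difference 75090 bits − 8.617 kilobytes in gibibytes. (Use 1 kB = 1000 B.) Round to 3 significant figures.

75090 bit = 8.74163e-6 GiB and 8.617 kB = 8.02521e-6 GiB.
8.74163e-6 − 8.02521e-6 ≈ 7.16e-7 GiB.

7.16e-7 gibibytes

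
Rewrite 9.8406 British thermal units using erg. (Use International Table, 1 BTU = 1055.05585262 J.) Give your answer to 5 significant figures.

1.0382 × 10^11 erg

1 British thermal unit = 1.05506 × 10^10 erg.
Then 9.8406 × 1.05506 × 10^10 ≈ 1.0382 × 10^11 erg.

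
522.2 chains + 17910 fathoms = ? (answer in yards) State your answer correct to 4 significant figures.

522.2 chain = 11488.4 yd and 17910 fathom = 35820.0 yd.
11488.4 + 35820.0 ≈ 47310 yd.

47310 yards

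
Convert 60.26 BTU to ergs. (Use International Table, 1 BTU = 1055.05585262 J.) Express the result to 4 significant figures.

1 British thermal unit = 1.05506 × 10^10 ergs.
Thus 60.26 × 1.05506 × 10^10 ≈ 6.358 × 10^11 erg.

6.358 × 10^11 erg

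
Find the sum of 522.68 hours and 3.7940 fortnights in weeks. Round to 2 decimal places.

522.68 h = 3.11119 wk and 3.7940 fortnight = 7.58800 wk.
3.11119 + 7.58800 ≈ 10.70 wk.

10.70 wk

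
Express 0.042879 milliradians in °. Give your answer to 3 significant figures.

0.00246 degrees

1 milliradian = 0.0572958 °.
Thus 0.042879 × 0.0572958 ≈ 0.00246 °.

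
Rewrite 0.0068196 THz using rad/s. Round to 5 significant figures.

4.2849 × 10^10 rad/s

1 THz = 6.28319 × 10^12 rad/s.
0.0068196 × 6.28319 × 10^12 ≈ 4.2849 × 10^10 rad/s.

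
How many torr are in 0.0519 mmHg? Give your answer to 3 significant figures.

1 mmHg = 1.00000 torr.
Then 0.0519 × 1.00000 ≈ 0.0519 torr.

0.0519 torr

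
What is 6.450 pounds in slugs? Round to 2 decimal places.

1 pound = 0.0310810 slug.
Then 6.450 × 0.0310810 ≈ 0.20 slug.

0.20 slugs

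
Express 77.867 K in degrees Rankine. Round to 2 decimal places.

°R = K × 9/5.
Applying the formula gives 140.16 °R.

140.16 degrees Rankine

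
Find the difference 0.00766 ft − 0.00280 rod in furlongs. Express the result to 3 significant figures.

0.00766 ft = 1.16061 × 10^-5 furlong and 0.00280 rod = 7.00000 × 10^-5 furlong.
1.16061 × 10^-5 − 7.00000 × 10^-5 ≈ -5.84 × 10^-5 furlong.

-5.84 × 10^-5 furlongs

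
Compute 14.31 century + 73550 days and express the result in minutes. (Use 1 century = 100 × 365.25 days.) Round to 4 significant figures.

14.31 century = 7.52649 × 10^8 min and 73550 d = 1.05912 × 10^8 min.
7.52649 × 10^8 + 1.05912 × 10^8 ≈ 8.586 × 10^8 min.

8.586 × 10^8 minutes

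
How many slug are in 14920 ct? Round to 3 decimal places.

0.204 slug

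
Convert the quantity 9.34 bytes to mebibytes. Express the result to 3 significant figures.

1 byte = 9.53674e-7 MiB.
So 9.34 × 9.53674e-7 ≈ 8.91e-6 MiB.

8.91e-6 MiB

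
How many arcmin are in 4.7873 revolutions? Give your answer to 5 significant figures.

1 revolution = 21600.0 arcmin.
4.7873 × 21600.0 ≈ 103410 arcmin.

103410 arcmin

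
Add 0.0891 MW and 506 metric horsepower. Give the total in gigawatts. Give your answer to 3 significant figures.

0.0891 MW = 8.91000e-5 GW and 506 PS = 0.000372162 GW.
8.91000e-5 + 0.000372162 ≈ 0.000461 GW.

0.000461 GW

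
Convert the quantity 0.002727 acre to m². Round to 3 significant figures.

11.0 m²

1 acre = 4046.86 m².
0.002727 × 4046.86 ≈ 11.0 m².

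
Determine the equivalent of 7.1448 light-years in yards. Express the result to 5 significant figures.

7.3923e+16 yd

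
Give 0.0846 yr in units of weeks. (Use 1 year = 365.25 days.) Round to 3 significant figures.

4.41 weeks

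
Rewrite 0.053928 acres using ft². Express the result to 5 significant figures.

1 acre = 43560.0 ft².
Then 0.053928 × 43560.0 ≈ 2349.1 ft².

2349.1 ft²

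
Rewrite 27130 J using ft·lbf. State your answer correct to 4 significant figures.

20010 foot-pounds

1 J = 0.737562 ft·lbf.
So 27130 × 0.737562 ≈ 20010 ft·lbf.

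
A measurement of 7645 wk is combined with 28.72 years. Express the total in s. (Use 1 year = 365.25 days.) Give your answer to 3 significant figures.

7645 wk = 4.62370 × 10^9 s and 28.72 yr = 9.06334 × 10^8 s.
4.62370 × 10^9 + 9.06334 × 10^8 ≈ 5.53 × 10^9 s.

5.53 × 10^9 s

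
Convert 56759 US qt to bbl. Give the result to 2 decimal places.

337.85 oil barrels

1 US quart = 0.00595238 oil barrels.
So 56759 × 0.00595238 ≈ 337.85 bbl.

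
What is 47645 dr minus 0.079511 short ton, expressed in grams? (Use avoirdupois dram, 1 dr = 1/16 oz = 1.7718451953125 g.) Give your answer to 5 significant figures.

47645 dr = 84419.6 g and 0.079511 short ton = 72131.2 g.
84419.6 − 72131.2 ≈ 12288 g.

12288 grams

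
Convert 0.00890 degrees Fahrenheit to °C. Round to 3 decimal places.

-17.773 °C

°C = (°F − 32) × 5/9.
Applying the formula gives -17.773 °C.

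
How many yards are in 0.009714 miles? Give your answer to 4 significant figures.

1 mi = 1760.00 yd.
So 0.009714 × 1760.00 ≈ 17.10 yd.

17.10 yd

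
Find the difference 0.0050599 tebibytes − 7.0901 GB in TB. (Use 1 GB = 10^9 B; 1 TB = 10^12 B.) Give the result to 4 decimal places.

-0.0015 TB

0.0050599 TiB = 0.00556342 TB and 7.0901 GB = 0.00709010 TB.
0.00556342 − 0.00709010 ≈ -0.0015 TB.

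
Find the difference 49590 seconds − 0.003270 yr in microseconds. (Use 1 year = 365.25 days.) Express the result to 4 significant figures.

49590 s = 4.95900e+10 μs and 0.003270 yr = 1.03193e+11 μs.
4.95900e+10 − 1.03193e+11 ≈ -5.360e+10 μs.

-5.360e+10 microseconds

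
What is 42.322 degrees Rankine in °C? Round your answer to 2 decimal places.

°R = (°C + 273.15) × 9/5.
Applying the formula gives -249.64 °C.

-249.64 °C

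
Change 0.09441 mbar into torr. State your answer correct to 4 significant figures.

0.07081 torr

1 millibar = 0.750062 torr.
Thus 0.09441 × 0.750062 ≈ 0.07081 torr.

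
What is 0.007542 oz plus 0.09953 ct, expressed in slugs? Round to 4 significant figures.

1.601e-5 slugs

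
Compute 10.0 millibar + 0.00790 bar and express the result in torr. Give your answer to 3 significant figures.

13.4 torr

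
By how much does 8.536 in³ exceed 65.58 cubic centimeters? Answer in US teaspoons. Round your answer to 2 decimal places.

15.07 US teaspoons

8.536 in³ = 28.3794 US tsp and 65.58 cm³ = 13.3051 US tsp.
28.3794 − 13.3051 ≈ 15.07 US tsp.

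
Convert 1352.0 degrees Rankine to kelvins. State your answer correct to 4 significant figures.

751.1 kelvins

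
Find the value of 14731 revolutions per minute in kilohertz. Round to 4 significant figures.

1 revolution per minute = 1.66667e-5 kHz.
14731 × 1.66667e-5 ≈ 0.2455 kHz.

0.2455 kHz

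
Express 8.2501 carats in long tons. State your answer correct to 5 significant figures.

1.6240e-6 long tons

1 carat = 1.96841e-7 long ton.
So 8.2501 × 1.96841e-7 ≈ 1.6240e-6 long ton.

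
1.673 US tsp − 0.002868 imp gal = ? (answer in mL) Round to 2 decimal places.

-4.79 mL

1.673 US tsp = 8.24609 mL and 0.002868 imp gal = 13.0382 mL.
8.24609 − 13.0382 ≈ -4.79 mL.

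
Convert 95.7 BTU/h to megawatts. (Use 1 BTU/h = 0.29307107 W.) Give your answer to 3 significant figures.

2.80e-5 megawatts

1 BTU/h = 2.93071e-7 MW.
Then 95.7 × 2.93071e-7 ≈ 2.80e-5 MW.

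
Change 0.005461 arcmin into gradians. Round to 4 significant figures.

1 arcminute = 0.0185185 gradians.
0.005461 × 0.0185185 ≈ 0.0001011 grad.

0.0001011 grad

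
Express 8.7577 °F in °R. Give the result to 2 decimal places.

°R = °F + 459.67.
Applying the formula gives 468.43 °R.

468.43 degrees Rankine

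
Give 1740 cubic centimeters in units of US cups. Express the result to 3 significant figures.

1 cm³ = 0.00422675 US cup.
1740 × 0.00422675 ≈ 7.35 US cup.

7.35 US cup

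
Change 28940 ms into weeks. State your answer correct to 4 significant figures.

4.785e-5 weeks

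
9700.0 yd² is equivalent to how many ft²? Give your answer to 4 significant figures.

1 square yard = 9.00000 square feet.
Then 9700.0 × 9.00000 ≈ 87300 ft².

87300 ft²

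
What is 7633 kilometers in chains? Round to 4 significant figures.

1 km = 49.7097 chains.
Thus 7633 × 49.7097 ≈ 379400 chain.

379400 chain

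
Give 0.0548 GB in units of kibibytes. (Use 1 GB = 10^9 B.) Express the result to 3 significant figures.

1 gigabyte = 976562.5 KiB.
So 0.0548 × 976562.5 ≈ 53500 KiB.

53500 kibibytes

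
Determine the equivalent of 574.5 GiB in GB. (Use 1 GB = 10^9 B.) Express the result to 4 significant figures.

1 gibibyte = 1.07374 GB.
So 574.5 × 1.07374 ≈ 616.9 GB.

616.9 gigabytes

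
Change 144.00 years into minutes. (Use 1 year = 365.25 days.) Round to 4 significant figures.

1 yr = 525960 minutes.
Then 144.00 × 525960 ≈ 7.574 × 10^7 min.

7.574 × 10^7 min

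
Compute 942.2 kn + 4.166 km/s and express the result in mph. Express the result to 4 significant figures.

942.2 kn = 1084.26 mph and 4.166 km/s = 9319.08 mph.
1084.26 + 9319.08 ≈ 10400 mph.

10400 mph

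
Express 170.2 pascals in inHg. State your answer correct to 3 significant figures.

0.0503 inHg

1 Pa = 0.000295300 inches of mercury.
Thus 170.2 × 0.000295300 ≈ 0.0503 inHg.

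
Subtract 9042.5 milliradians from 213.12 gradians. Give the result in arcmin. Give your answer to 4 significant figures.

-19580 arcmin

213.12 grad = 11508.5 arcmin and 9042.5 mrad = 31085.8 arcmin.
11508.5 − 31085.8 ≈ -19580 arcmin.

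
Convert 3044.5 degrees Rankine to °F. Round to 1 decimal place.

2584.8 °F

°R = °F + 459.67.
Applying the formula gives 2584.8 °F.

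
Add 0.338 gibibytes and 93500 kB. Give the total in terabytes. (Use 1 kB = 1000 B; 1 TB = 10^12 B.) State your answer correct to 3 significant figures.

0.000456 TB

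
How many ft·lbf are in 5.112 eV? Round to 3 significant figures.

1 eV = 1.18170 × 10^-19 ft·lbf.
Thus 5.112 × 1.18170 × 10^-19 ≈ 6.04 × 10^-19 ft·lbf.

6.04 × 10^-19 ft·lbf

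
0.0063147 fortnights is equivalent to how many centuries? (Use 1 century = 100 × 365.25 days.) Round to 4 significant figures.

2.420e-6 century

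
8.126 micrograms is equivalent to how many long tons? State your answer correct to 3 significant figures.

8.00e-12 long ton

1 μg = 9.84207e-13 long ton.
8.126 × 9.84207e-13 ≈ 8.00e-12 long ton.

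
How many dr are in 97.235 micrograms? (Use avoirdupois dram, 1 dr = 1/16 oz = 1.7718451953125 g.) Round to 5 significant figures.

5.4878 × 10^-5 drams

1 μg = 5.64383 × 10^-7 dr.
97.235 × 5.64383 × 10^-7 ≈ 5.4878 × 10^-5 dr.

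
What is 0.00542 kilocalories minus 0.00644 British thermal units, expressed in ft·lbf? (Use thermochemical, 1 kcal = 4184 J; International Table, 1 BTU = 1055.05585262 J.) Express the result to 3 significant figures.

11.7 ft·lbf

0.00542 kcal = 16.7259 ft·lbf and 0.00644 BTU = 5.01141 ft·lbf.
16.7259 − 5.01141 ≈ 11.7 ft·lbf.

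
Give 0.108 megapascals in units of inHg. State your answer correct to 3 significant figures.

1 MPa = 295.300 inHg.
So 0.108 × 295.300 ≈ 31.9 inHg.

31.9 inches of mercury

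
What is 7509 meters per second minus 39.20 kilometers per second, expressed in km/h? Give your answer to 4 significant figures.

-114100 km/h

7509 m/s = 27032.4 km/h and 39.20 km/s = 141120 km/h.
27032.4 − 141120 ≈ -114100 km/h.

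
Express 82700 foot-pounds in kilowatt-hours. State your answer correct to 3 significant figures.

0.0311 kilowatt-hours

1 ft·lbf = 3.76616e-7 kWh.
82700 × 3.76616e-7 ≈ 0.0311 kWh.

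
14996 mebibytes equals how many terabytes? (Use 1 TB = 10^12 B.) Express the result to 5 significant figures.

1 mebibyte = 1.048576e-6 TB.
14996 × 1.048576e-6 ≈ 0.015724 TB.

0.015724 TB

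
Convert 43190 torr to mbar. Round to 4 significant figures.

1 torr = 1.33322 mbar.
43190 × 1.33322 ≈ 57580 mbar.

57580 millibar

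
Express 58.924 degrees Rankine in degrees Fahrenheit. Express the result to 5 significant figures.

-400.75 °F

°R = °F + 459.67.
Applying the formula gives -400.75 °F.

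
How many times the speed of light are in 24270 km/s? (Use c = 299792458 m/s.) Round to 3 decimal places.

1 kilometer per second = 3.33564 × 10^-6 times the speed of light.
Thus 24270 × 3.33564 × 10^-6 ≈ 0.081 c.

0.081 times the speed of light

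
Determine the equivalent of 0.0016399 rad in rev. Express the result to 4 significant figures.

1 radian = 0.159155 rev.
So 0.0016399 × 0.159155 ≈ 0.0002610 rev.

0.0002610 rev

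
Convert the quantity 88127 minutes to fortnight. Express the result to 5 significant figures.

4.3714 fortnight

1 minute = 4.96032e-5 fortnights.
Then 88127 × 4.96032e-5 ≈ 4.3714 fortnight.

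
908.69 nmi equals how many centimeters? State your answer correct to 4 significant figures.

1.683 × 10^8 centimeters

1 nmi = 185200 centimeters.
Then 908.69 × 185200 ≈ 1.683 × 10^8 cm.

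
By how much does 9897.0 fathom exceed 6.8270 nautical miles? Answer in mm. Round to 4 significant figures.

5.456e+6 mm

9897.0 fathom = 1.80996e+7 mm and 6.8270 nmi = 1.26436e+7 mm.
1.80996e+7 − 1.26436e+7 ≈ 5.456e+6 mm.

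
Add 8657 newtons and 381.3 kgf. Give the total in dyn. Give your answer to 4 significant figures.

8657 N = 8.65700 × 10^8 dyn and 381.3 kgf = 3.73928 × 10^8 dyn.
8.65700 × 10^8 + 3.73928 × 10^8 ≈ 1.240 × 10^9 dyn.

1.240 × 10^9 dyn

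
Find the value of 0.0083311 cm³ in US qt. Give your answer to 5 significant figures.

1 cm³ = 0.00105669 US qt.
So 0.0083311 × 0.00105669 ≈ 8.8034 × 10^-6 US qt.

8.8034 × 10^-6 US qt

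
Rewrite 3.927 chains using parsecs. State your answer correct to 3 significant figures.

2.56e-15 pc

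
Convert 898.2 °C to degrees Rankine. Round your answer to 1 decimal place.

°R = (°C + 273.15) × 9/5.
Applying the formula gives 2108.4 °R.

2108.4 °R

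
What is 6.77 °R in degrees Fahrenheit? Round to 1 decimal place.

°R = °F + 459.67.
Applying the formula gives -452.9 °F.

-452.9 °F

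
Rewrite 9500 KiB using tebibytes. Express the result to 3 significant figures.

8.85e-6 TiB

1 KiB = 9.31323e-10 TiB.
So 9500 × 9.31323e-10 ≈ 8.85e-6 TiB.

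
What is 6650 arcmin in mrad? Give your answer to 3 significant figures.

1 arcmin = 0.290888 mrad.
So 6650 × 0.290888 ≈ 1930 mrad.

1930 milliradians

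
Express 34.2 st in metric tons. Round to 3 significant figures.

0.217 t

1 st = 0.00635029 t.
So 34.2 × 0.00635029 ≈ 0.217 t.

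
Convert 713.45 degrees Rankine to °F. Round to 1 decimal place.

253.8 degrees Fahrenheit

°R = °F + 459.67.
Applying the formula gives 253.8 °F.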